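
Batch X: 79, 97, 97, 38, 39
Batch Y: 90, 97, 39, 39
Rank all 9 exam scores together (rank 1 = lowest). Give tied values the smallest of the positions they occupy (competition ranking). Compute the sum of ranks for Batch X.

Sorted (ascending): 38, 39, 39, 39, 79, 90, 97, 97, 97
The 3 values of 39 occupy positions 2–4 → each gets rank 2.
The 3 values of 97 occupy positions 7–9 → each gets rank 7.
Batch X values → pooled ranks: 79→5, 97→7, 97→7, 38→1, 39→2
Rank sum = 5 + 7 + 7 + 1 + 2 = 22

22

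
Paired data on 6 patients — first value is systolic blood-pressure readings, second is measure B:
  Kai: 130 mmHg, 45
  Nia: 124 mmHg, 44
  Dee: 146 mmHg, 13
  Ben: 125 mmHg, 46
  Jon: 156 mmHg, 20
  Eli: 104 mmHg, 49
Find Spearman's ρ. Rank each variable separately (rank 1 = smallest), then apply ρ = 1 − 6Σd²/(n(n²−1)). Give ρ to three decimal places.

Ranks of variable 1: 4, 2, 5, 3, 6, 1
Ranks of variable 2: 4, 3, 1, 5, 2, 6
d = r₁ − r₂: 0, -1, 4, -2, 4, -5
d²: 0, 1, 16, 4, 16, 25; Σd² = 62
ρ = 1 − 6·62/(6·35) = 1 − 372/210 = -0.771

-0.771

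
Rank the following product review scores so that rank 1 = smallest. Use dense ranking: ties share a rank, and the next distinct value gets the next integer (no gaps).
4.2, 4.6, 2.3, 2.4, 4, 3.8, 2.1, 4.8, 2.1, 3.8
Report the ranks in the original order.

6, 7, 2, 3, 5, 4, 1, 8, 1, 4

Sorted (ascending): 2.1, 2.1, 2.3, 2.4, 3.8, 3.8, 4, 4.2, 4.6, 4.8
The 2 values of 2.1 share dense rank 1.
The 2 values of 3.8 share dense rank 4.
Remaining distinct values take the next consecutive integers.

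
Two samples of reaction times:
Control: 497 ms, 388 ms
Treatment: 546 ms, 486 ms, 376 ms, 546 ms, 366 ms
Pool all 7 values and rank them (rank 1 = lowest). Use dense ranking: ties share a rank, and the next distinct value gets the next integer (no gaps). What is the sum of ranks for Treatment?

Sorted (ascending): 366, 376, 388, 486, 497, 546, 546
The 2 values of 546 share dense rank 6.
Remaining distinct values take the next consecutive integers.
Treatment values → pooled ranks: 546→6, 486→4, 376→2, 546→6, 366→1
Rank sum = 6 + 4 + 2 + 6 + 1 = 19

19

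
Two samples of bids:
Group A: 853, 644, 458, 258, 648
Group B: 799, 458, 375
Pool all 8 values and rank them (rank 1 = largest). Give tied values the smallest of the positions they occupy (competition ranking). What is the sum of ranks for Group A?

21

Sorted (descending): 853, 799, 648, 644, 458, 458, 375, 258
The 2 values of 458 occupy positions 5–6 → each gets rank 5.
Group A values → pooled ranks: 853→1, 644→4, 458→5, 258→8, 648→3
Rank sum = 1 + 4 + 5 + 8 + 3 = 21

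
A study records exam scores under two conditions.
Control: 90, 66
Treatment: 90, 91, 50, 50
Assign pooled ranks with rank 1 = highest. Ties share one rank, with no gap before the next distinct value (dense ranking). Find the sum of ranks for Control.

5

Sorted (descending): 91, 90, 90, 66, 50, 50
The 2 values of 90 share dense rank 2.
The 2 values of 50 share dense rank 4.
Remaining distinct values take the next consecutive integers.
Control values → pooled ranks: 90→2, 66→3
Rank sum = 2 + 3 = 5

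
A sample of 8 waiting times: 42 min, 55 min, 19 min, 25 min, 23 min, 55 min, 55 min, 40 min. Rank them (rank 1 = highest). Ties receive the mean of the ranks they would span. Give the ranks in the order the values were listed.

4, 2, 8, 6, 7, 2, 2, 5

Sorted (descending): 55, 55, 55, 42, 40, 25, 23, 19
The 3 values of 55 occupy positions 1–3 → average rank 2.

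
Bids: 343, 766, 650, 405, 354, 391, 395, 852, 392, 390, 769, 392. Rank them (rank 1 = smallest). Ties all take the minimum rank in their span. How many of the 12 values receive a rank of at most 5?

6

Sorted (ascending): 343, 354, 390, 391, 392, 392, 395, 405, 650, 766, 769, 852
The 2 values of 392 occupy positions 5–6 → each gets rank 5.
Ranks ≤ 5: {1, 2, 3, 4, 5, 5} → 6 values.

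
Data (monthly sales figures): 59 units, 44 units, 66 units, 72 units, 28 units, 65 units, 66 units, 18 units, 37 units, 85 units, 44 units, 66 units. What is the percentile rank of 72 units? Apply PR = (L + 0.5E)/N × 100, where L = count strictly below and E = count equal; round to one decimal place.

87.5

N = 12.
Strictly below 72: 10. Equal to 72: 1.
PR = (10 + 0.5·1)/12 × 100 = 87.5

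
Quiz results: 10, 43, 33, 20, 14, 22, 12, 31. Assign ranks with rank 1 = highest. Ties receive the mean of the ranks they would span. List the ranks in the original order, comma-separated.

8, 1, 2, 5, 6, 4, 7, 3

Sorted (descending): 43, 33, 31, 22, 20, 14, 12, 10
No ties — each value takes its position as its rank.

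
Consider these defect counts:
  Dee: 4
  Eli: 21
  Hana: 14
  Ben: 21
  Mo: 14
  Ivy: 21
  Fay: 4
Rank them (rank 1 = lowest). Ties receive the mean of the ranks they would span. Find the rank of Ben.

6

Sorted (ascending): 4, 4, 14, 14, 21, 21, 21
The 2 values of 4 occupy positions 1–2 → average rank (1+2)/2 = 1.5.
The 2 values of 14 occupy positions 3–4 → average rank (3+4)/2 = 3.5.
The 3 values of 21 occupy positions 5–7 → average rank 6.
Ben has value 21 → rank 6.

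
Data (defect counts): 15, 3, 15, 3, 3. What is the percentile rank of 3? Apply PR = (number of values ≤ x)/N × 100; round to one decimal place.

60.0

N = 5.
Strictly below 3: 0. Equal to 3: 3.
PR = 3/5 × 100 = 60.0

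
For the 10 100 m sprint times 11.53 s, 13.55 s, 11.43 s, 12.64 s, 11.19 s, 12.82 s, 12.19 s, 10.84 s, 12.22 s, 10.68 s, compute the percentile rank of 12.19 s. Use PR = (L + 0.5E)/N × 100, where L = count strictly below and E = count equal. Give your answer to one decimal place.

55.0

N = 10.
Strictly below 12.19: 5. Equal to 12.19: 1.
PR = (5 + 0.5·1)/10 × 100 = 55.0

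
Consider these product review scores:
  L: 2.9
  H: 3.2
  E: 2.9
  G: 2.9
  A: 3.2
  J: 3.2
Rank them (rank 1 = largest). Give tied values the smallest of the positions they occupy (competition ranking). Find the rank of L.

Sorted (descending): 3.2, 3.2, 3.2, 2.9, 2.9, 2.9
The 3 values of 3.2 occupy positions 1–3 → each gets rank 1.
The 3 values of 2.9 occupy positions 4–6 → each gets rank 4.
L has value 2.9 → rank 4.

4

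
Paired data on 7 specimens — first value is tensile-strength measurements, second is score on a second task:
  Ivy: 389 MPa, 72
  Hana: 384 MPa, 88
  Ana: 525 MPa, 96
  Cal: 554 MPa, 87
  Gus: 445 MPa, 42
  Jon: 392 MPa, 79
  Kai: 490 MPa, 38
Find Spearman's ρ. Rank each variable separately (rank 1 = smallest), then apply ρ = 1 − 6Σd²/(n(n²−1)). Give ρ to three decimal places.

0.071

Ranks of variable 1: 2, 1, 6, 7, 4, 3, 5
Ranks of variable 2: 3, 6, 7, 5, 2, 4, 1
d = r₁ − r₂: -1, -5, -1, 2, 2, -1, 4
d²: 1, 25, 1, 4, 4, 1, 16; Σd² = 52
ρ = 1 − 6·52/(7·48) = 1 − 312/336 = 0.071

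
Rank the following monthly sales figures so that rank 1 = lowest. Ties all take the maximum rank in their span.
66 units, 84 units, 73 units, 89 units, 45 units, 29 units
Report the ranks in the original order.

3, 5, 4, 6, 2, 1

Sorted (ascending): 29, 45, 66, 73, 84, 89
No ties — each value takes its position as its rank.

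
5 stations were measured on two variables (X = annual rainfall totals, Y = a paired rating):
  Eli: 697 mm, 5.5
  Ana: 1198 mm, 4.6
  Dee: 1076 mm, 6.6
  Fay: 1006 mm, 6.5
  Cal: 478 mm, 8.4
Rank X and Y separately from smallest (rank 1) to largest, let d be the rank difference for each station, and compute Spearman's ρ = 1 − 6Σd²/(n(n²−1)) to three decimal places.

Ranks of variable 1: 2, 5, 4, 3, 1
Ranks of variable 2: 2, 1, 4, 3, 5
d = r₁ − r₂: 0, 4, 0, 0, -4
d²: 0, 16, 0, 0, 16; Σd² = 32
ρ = 1 − 6·32/(5·24) = 1 − 192/120 = -0.600

-0.600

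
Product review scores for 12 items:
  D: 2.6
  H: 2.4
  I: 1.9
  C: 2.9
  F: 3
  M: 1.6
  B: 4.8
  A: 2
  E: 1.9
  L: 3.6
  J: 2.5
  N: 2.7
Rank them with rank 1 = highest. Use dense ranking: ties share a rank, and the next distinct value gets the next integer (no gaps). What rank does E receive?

Sorted (descending): 4.8, 3.6, 3, 2.9, 2.7, 2.6, 2.5, 2.4, 2, 1.9, 1.9, 1.6
The 2 values of 1.9 share dense rank 10.
Remaining distinct values take the next consecutive integers.
E has value 1.9 → rank 10.

10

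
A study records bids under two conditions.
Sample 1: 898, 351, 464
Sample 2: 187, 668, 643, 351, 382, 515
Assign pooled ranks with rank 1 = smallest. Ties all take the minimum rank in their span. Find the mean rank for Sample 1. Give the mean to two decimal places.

5.33

Sorted (ascending): 187, 351, 351, 382, 464, 515, 643, 668, 898
The 2 values of 351 occupy positions 2–3 → each gets rank 2.
Sample 1 values → pooled ranks: 898→9, 351→2, 464→5
Mean rank = (9 + 2 + 5) / 3 = 5.33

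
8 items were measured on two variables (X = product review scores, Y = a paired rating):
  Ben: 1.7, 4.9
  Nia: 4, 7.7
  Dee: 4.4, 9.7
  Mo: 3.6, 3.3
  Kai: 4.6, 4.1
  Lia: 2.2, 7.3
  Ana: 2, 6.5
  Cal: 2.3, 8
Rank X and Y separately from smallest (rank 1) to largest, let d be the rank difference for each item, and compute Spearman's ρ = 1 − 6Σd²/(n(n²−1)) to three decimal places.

0.119

Ranks of variable 1: 1, 6, 7, 5, 8, 3, 2, 4
Ranks of variable 2: 3, 6, 8, 1, 2, 5, 4, 7
d = r₁ − r₂: -2, 0, -1, 4, 6, -2, -2, -3
d²: 4, 0, 1, 16, 36, 4, 4, 9; Σd² = 74
ρ = 1 − 6·74/(8·63) = 1 − 444/504 = 0.119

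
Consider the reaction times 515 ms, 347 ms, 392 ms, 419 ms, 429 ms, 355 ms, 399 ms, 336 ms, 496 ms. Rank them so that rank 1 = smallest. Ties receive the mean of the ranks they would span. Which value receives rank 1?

Sorted (ascending): 336, 347, 355, 392, 399, 419, 429, 496, 515
No ties — each value takes its position as its rank.
Rank 1 → value 336.

336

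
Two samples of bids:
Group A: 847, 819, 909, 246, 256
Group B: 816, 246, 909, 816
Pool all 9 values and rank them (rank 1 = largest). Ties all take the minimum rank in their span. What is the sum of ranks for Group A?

Sorted (descending): 909, 909, 847, 819, 816, 816, 256, 246, 246
The 2 values of 909 occupy positions 1–2 → each gets rank 1.
The 2 values of 816 occupy positions 5–6 → each gets rank 5.
The 2 values of 246 occupy positions 8–9 → each gets rank 8.
Group A values → pooled ranks: 847→3, 819→4, 909→1, 246→8, 256→7
Rank sum = 3 + 4 + 1 + 8 + 7 = 23

23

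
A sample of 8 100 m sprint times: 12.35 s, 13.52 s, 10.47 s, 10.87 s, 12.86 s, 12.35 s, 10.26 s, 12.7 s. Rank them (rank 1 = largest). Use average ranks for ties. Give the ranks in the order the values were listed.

Sorted (descending): 13.52, 12.86, 12.7, 12.35, 12.35, 10.87, 10.47, 10.26
The 2 values of 12.35 occupy positions 4–5 → average rank (4+5)/2 = 4.5.

4.5, 1, 7, 6, 2, 4.5, 8, 3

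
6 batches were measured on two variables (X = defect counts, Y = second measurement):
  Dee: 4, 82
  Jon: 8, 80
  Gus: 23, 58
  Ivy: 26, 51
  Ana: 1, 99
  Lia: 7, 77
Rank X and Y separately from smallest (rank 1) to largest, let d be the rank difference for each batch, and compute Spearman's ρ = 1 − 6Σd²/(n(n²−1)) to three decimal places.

-0.943

Ranks of variable 1: 2, 4, 5, 6, 1, 3
Ranks of variable 2: 5, 4, 2, 1, 6, 3
d = r₁ − r₂: -3, 0, 3, 5, -5, 0
d²: 9, 0, 9, 25, 25, 0; Σd² = 68
ρ = 1 − 6·68/(6·35) = 1 − 408/210 = -0.943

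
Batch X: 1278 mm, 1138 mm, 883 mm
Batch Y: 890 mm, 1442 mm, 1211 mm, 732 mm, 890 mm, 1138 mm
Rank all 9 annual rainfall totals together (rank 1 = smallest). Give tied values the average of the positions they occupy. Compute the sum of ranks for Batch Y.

29.5

Sorted (ascending): 732, 883, 890, 890, 1138, 1138, 1211, 1278, 1442
The 2 values of 890 occupy positions 3–4 → average rank (3+4)/2 = 3.5.
The 2 values of 1138 occupy positions 5–6 → average rank (5+6)/2 = 5.5.
Batch Y values → pooled ranks: 890→3.5, 1442→9, 1211→7, 732→1, 890→3.5, 1138→5.5
Rank sum = 3.5 + 9 + 7 + 1 + 3.5 + 5.5 = 29.5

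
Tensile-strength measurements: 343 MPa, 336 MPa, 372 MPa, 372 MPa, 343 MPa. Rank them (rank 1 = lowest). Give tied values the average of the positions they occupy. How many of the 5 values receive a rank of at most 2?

1

Sorted (ascending): 336, 343, 343, 372, 372
The 2 values of 343 occupy positions 2–3 → average rank (2+3)/2 = 2.5.
The 2 values of 372 occupy positions 4–5 → average rank (4+5)/2 = 4.5.
Ranks ≤ 2: {1} → 1 value.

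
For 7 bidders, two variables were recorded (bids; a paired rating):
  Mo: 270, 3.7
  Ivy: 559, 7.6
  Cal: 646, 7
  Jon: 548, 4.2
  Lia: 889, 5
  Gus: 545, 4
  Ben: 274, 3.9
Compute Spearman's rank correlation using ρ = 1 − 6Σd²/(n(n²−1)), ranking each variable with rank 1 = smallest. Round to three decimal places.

Ranks of variable 1: 1, 5, 6, 4, 7, 3, 2
Ranks of variable 2: 1, 7, 6, 4, 5, 3, 2
d = r₁ − r₂: 0, -2, 0, 0, 2, 0, 0
d²: 0, 4, 0, 0, 4, 0, 0; Σd² = 8
ρ = 1 − 6·8/(7·48) = 1 − 48/336 = 0.857

0.857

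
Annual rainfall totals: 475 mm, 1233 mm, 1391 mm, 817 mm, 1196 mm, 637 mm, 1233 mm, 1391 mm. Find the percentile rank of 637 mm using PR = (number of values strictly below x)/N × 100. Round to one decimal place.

12.5

N = 8.
Strictly below 637: 1. Equal to 637: 1.
PR = 1/8 × 100 = 12.5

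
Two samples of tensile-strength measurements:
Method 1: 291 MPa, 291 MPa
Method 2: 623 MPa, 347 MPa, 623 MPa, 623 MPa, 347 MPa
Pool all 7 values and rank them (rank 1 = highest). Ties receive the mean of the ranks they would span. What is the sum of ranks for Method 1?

Sorted (descending): 623, 623, 623, 347, 347, 291, 291
The 3 values of 623 occupy positions 1–3 → average rank 2.
The 2 values of 347 occupy positions 4–5 → average rank (4+5)/2 = 4.5.
The 2 values of 291 occupy positions 6–7 → average rank (6+7)/2 = 6.5.
Method 1 values → pooled ranks: 291→6.5, 291→6.5
Rank sum = 6.5 + 6.5 = 13

13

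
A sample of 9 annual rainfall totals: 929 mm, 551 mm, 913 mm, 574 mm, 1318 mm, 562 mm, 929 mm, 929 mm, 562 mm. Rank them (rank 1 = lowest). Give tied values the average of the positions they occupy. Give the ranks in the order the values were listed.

Sorted (ascending): 551, 562, 562, 574, 913, 929, 929, 929, 1318
The 2 values of 562 occupy positions 2–3 → average rank (2+3)/2 = 2.5.
The 3 values of 929 occupy positions 6–8 → average rank 7.

7, 1, 5, 4, 9, 2.5, 7, 7, 2.5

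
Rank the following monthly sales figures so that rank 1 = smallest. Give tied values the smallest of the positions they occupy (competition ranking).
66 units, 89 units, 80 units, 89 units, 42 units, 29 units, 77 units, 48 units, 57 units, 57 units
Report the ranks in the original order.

6, 9, 8, 9, 2, 1, 7, 3, 4, 4

Sorted (ascending): 29, 42, 48, 57, 57, 66, 77, 80, 89, 89
The 2 values of 57 occupy positions 4–5 → each gets rank 4.
The 2 values of 89 occupy positions 9–10 → each gets rank 9.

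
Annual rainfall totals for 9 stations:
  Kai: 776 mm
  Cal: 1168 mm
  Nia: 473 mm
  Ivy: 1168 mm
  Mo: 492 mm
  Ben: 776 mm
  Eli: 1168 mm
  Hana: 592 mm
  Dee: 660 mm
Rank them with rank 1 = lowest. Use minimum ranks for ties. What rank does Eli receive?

7

Sorted (ascending): 473, 492, 592, 660, 776, 776, 1168, 1168, 1168
The 2 values of 776 occupy positions 5–6 → each gets rank 5.
The 3 values of 1168 occupy positions 7–9 → each gets rank 7.
Eli has value 1168 mm → rank 7.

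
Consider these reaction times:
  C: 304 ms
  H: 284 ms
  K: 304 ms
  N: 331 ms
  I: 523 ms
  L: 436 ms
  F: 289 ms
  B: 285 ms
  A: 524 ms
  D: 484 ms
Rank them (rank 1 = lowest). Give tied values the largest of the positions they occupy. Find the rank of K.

Sorted (ascending): 284, 285, 289, 304, 304, 331, 436, 484, 523, 524
The 2 values of 304 occupy positions 4–5 → each gets rank 5.
K has value 304 ms → rank 5.

5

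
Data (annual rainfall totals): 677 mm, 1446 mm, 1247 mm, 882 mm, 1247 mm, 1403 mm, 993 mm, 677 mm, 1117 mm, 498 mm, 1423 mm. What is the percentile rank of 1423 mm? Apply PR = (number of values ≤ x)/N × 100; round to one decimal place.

90.9

N = 11.
Strictly below 1423: 9. Equal to 1423: 1.
PR = 10/11 × 100 = 90.9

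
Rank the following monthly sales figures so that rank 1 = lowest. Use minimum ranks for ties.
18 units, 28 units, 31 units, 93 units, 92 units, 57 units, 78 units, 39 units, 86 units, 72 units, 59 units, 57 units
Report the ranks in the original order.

1, 2, 3, 12, 11, 5, 9, 4, 10, 8, 7, 5

Sorted (ascending): 18, 28, 31, 39, 57, 57, 59, 72, 78, 86, 92, 93
The 2 values of 57 occupy positions 5–6 → each gets rank 5.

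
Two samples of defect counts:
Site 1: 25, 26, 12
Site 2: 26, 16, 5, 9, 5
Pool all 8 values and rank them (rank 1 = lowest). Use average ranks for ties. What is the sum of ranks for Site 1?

17.5

Sorted (ascending): 5, 5, 9, 12, 16, 25, 26, 26
The 2 values of 5 occupy positions 1–2 → average rank (1+2)/2 = 1.5.
The 2 values of 26 occupy positions 7–8 → average rank (7+8)/2 = 7.5.
Site 1 values → pooled ranks: 25→6, 26→7.5, 12→4
Rank sum = 6 + 7.5 + 4 = 17.5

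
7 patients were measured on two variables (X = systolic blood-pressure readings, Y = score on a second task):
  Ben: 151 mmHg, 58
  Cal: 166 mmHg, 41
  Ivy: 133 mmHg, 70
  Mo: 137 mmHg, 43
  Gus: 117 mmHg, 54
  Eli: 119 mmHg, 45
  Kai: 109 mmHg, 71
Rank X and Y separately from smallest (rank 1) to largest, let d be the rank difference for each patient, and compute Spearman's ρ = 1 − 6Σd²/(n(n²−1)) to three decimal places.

-0.607

Ranks of variable 1: 6, 7, 4, 5, 2, 3, 1
Ranks of variable 2: 5, 1, 6, 2, 4, 3, 7
d = r₁ − r₂: 1, 6, -2, 3, -2, 0, -6
d²: 1, 36, 4, 9, 4, 0, 36; Σd² = 90
ρ = 1 − 6·90/(7·48) = 1 − 540/336 = -0.607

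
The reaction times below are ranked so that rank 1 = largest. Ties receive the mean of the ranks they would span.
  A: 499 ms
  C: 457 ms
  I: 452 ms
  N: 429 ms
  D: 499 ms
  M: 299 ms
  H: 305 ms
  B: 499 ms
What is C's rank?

Sorted (descending): 499, 499, 499, 457, 452, 429, 305, 299
The 3 values of 499 occupy positions 1–3 → average rank 2.
C has value 457 ms → rank 4.

4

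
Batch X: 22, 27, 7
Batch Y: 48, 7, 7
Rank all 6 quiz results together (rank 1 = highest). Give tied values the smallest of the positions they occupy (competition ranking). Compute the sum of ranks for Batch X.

9

Sorted (descending): 48, 27, 22, 7, 7, 7
The 3 values of 7 occupy positions 4–6 → each gets rank 4.
Batch X values → pooled ranks: 22→3, 27→2, 7→4
Rank sum = 3 + 2 + 4 = 9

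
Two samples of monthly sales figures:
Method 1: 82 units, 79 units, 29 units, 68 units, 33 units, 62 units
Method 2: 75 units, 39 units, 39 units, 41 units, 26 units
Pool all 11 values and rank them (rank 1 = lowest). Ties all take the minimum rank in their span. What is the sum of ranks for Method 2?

24

Sorted (ascending): 26, 29, 33, 39, 39, 41, 62, 68, 75, 79, 82
The 2 values of 39 occupy positions 4–5 → each gets rank 4.
Method 2 values → pooled ranks: 75→9, 39→4, 39→4, 41→6, 26→1
Rank sum = 9 + 4 + 4 + 6 + 1 = 24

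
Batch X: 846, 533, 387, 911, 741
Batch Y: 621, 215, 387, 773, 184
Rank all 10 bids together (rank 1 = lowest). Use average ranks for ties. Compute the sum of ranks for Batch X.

Sorted (ascending): 184, 215, 387, 387, 533, 621, 741, 773, 846, 911
The 2 values of 387 occupy positions 3–4 → average rank (3+4)/2 = 3.5.
Batch X values → pooled ranks: 846→9, 533→5, 387→3.5, 911→10, 741→7
Rank sum = 9 + 5 + 3.5 + 10 + 7 = 34.5

34.5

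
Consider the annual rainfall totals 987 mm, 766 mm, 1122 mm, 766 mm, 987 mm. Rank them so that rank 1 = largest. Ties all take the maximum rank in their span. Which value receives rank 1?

1122

Sorted (descending): 1122, 987, 987, 766, 766
The 2 values of 987 occupy positions 2–3 → each gets rank 3.
The 2 values of 766 occupy positions 4–5 → each gets rank 5.
Rank 1 → value 1122.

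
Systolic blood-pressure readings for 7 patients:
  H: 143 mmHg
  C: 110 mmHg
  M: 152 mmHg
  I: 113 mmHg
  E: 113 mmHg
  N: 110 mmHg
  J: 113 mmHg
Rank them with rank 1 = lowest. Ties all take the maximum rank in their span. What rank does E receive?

Sorted (ascending): 110, 110, 113, 113, 113, 143, 152
The 2 values of 110 occupy positions 1–2 → each gets rank 2.
The 3 values of 113 occupy positions 3–5 → each gets rank 5.
E has value 113 mmHg → rank 5.

5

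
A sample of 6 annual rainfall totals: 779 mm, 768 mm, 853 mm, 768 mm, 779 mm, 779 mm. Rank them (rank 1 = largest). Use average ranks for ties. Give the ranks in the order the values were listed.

Sorted (descending): 853, 779, 779, 779, 768, 768
The 3 values of 779 occupy positions 2–4 → average rank 3.
The 2 values of 768 occupy positions 5–6 → average rank (5+6)/2 = 5.5.

3, 5.5, 1, 5.5, 3, 3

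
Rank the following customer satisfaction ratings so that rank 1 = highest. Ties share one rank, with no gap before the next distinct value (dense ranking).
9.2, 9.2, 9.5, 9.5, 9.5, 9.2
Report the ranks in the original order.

2, 2, 1, 1, 1, 2

Sorted (descending): 9.5, 9.5, 9.5, 9.2, 9.2, 9.2
The 3 values of 9.5 share dense rank 1.
The 3 values of 9.2 share dense rank 2.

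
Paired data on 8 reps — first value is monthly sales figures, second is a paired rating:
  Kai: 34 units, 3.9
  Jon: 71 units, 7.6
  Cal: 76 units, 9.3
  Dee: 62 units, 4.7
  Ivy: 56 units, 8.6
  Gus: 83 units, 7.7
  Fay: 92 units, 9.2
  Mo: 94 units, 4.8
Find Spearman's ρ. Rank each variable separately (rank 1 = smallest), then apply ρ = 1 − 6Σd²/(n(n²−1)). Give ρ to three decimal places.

Ranks of variable 1: 1, 4, 5, 3, 2, 6, 7, 8
Ranks of variable 2: 1, 4, 8, 2, 6, 5, 7, 3
d = r₁ − r₂: 0, 0, -3, 1, -4, 1, 0, 5
d²: 0, 0, 9, 1, 16, 1, 0, 25; Σd² = 52
ρ = 1 − 6·52/(8·63) = 1 − 312/504 = 0.381

0.381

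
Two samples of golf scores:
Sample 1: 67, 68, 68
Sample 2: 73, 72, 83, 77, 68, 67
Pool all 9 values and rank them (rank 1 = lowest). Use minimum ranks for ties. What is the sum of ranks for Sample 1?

Sorted (ascending): 67, 67, 68, 68, 68, 72, 73, 77, 83
The 2 values of 67 occupy positions 1–2 → each gets rank 1.
The 3 values of 68 occupy positions 3–5 → each gets rank 3.
Sample 1 values → pooled ranks: 67→1, 68→3, 68→3
Rank sum = 1 + 3 + 3 = 7

7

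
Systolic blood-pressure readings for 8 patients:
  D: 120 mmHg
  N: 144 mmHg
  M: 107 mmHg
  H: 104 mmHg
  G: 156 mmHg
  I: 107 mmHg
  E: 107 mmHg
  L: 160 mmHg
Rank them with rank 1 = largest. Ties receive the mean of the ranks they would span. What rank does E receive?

6

Sorted (descending): 160, 156, 144, 120, 107, 107, 107, 104
The 3 values of 107 occupy positions 5–7 → average rank 6.
E has value 107 mmHg → rank 6.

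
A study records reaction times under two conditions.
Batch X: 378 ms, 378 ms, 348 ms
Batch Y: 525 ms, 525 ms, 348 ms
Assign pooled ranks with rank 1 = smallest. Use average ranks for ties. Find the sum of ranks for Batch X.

8.5

Sorted (ascending): 348, 348, 378, 378, 525, 525
The 2 values of 348 occupy positions 1–2 → average rank (1+2)/2 = 1.5.
The 2 values of 378 occupy positions 3–4 → average rank (3+4)/2 = 3.5.
The 2 values of 525 occupy positions 5–6 → average rank (5+6)/2 = 5.5.
Batch X values → pooled ranks: 378→3.5, 378→3.5, 348→1.5
Rank sum = 3.5 + 3.5 + 1.5 = 8.5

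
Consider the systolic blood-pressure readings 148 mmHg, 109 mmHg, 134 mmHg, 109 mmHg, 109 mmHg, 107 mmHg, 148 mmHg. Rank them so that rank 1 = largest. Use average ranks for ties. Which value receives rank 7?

107

Sorted (descending): 148, 148, 134, 109, 109, 109, 107
The 2 values of 148 occupy positions 1–2 → average rank (1+2)/2 = 1.5.
The 3 values of 109 occupy positions 4–6 → average rank 5.
Rank 7 → value 107.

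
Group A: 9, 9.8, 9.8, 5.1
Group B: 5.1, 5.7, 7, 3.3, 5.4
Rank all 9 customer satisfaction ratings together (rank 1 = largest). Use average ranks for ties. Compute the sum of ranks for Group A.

13.5

Sorted (descending): 9.8, 9.8, 9, 7, 5.7, 5.4, 5.1, 5.1, 3.3
The 2 values of 9.8 occupy positions 1–2 → average rank (1+2)/2 = 1.5.
The 2 values of 5.1 occupy positions 7–8 → average rank (7+8)/2 = 7.5.
Group A values → pooled ranks: 9→3, 9.8→1.5, 9.8→1.5, 5.1→7.5
Rank sum = 3 + 1.5 + 1.5 + 7.5 = 13.5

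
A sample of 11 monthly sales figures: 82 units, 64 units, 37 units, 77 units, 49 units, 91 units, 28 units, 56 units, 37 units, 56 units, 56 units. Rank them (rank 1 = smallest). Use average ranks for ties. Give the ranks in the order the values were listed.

10, 8, 2.5, 9, 4, 11, 1, 6, 2.5, 6, 6

Sorted (ascending): 28, 37, 37, 49, 56, 56, 56, 64, 77, 82, 91
The 2 values of 37 occupy positions 2–3 → average rank (2+3)/2 = 2.5.
The 3 values of 56 occupy positions 5–7 → average rank 6.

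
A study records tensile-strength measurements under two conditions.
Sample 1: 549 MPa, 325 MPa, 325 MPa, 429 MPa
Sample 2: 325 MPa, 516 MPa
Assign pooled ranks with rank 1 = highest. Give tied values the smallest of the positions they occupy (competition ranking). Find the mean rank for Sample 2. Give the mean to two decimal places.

Sorted (descending): 549, 516, 429, 325, 325, 325
The 3 values of 325 occupy positions 4–6 → each gets rank 4.
Sample 2 values → pooled ranks: 325→4, 516→2
Mean rank = (4 + 2) / 2 = 3.00

3.00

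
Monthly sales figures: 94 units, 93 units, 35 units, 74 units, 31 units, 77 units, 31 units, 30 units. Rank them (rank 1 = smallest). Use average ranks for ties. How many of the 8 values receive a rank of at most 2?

Sorted (ascending): 30, 31, 31, 35, 74, 77, 93, 94
The 2 values of 31 occupy positions 2–3 → average rank (2+3)/2 = 2.5.
Ranks ≤ 2: {1} → 1 value.

1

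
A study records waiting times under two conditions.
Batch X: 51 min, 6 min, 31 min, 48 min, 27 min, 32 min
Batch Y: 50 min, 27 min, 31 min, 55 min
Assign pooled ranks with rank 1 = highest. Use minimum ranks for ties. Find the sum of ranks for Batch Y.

18

Sorted (descending): 55, 51, 50, 48, 32, 31, 31, 27, 27, 6
The 2 values of 31 occupy positions 6–7 → each gets rank 6.
The 2 values of 27 occupy positions 8–9 → each gets rank 8.
Batch Y values → pooled ranks: 50→3, 27→8, 31→6, 55→1
Rank sum = 3 + 8 + 6 + 1 = 18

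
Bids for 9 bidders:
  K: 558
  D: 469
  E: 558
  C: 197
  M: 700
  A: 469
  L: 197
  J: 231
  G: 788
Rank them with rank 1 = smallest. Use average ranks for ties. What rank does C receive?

Sorted (ascending): 197, 197, 231, 469, 469, 558, 558, 700, 788
The 2 values of 197 occupy positions 1–2 → average rank (1+2)/2 = 1.5.
The 2 values of 469 occupy positions 4–5 → average rank (4+5)/2 = 4.5.
The 2 values of 558 occupy positions 6–7 → average rank (6+7)/2 = 6.5.
C has value 197 → rank 1.5.

1.5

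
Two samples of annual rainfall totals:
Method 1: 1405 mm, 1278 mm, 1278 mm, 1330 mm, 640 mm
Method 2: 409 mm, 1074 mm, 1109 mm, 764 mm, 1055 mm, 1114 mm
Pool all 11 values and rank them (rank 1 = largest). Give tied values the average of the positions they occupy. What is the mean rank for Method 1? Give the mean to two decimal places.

4.00

Sorted (descending): 1405, 1330, 1278, 1278, 1114, 1109, 1074, 1055, 764, 640, 409
The 2 values of 1278 occupy positions 3–4 → average rank (3+4)/2 = 3.5.
Method 1 values → pooled ranks: 1405→1, 1278→3.5, 1278→3.5, 1330→2, 640→10
Mean rank = (1 + 3.5 + 3.5 + 2 + 10) / 5 = 4.00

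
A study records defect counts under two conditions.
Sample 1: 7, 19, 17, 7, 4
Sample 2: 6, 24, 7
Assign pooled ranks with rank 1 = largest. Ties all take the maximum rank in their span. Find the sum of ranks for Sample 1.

Sorted (descending): 24, 19, 17, 7, 7, 7, 6, 4
The 3 values of 7 occupy positions 4–6 → each gets rank 6.
Sample 1 values → pooled ranks: 7→6, 19→2, 17→3, 7→6, 4→8
Rank sum = 6 + 2 + 3 + 6 + 8 = 25

25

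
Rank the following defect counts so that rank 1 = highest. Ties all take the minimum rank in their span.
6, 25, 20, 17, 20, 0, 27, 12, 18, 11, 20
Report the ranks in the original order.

Sorted (descending): 27, 25, 20, 20, 20, 18, 17, 12, 11, 6, 0
The 3 values of 20 occupy positions 3–5 → each gets rank 3.

10, 2, 3, 7, 3, 11, 1, 8, 6, 9, 3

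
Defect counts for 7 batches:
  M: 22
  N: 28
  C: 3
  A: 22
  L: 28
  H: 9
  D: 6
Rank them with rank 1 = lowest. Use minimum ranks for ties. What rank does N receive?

Sorted (ascending): 3, 6, 9, 22, 22, 28, 28
The 2 values of 22 occupy positions 4–5 → each gets rank 4.
The 2 values of 28 occupy positions 6–7 → each gets rank 6.
N has value 28 → rank 6.

6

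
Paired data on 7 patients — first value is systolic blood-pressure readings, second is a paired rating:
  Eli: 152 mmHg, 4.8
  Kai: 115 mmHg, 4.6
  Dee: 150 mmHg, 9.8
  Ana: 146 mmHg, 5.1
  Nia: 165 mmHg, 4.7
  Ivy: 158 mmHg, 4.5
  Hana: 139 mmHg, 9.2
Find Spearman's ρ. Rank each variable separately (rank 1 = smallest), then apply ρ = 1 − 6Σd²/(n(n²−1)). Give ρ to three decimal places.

Ranks of variable 1: 5, 1, 4, 3, 7, 6, 2
Ranks of variable 2: 4, 2, 7, 5, 3, 1, 6
d = r₁ − r₂: 1, -1, -3, -2, 4, 5, -4
d²: 1, 1, 9, 4, 16, 25, 16; Σd² = 72
ρ = 1 − 6·72/(7·48) = 1 − 432/336 = -0.286

-0.286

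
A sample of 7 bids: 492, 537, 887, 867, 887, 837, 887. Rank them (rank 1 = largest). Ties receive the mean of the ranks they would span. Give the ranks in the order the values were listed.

7, 6, 2, 4, 2, 5, 2

Sorted (descending): 887, 887, 887, 867, 837, 537, 492
The 3 values of 887 occupy positions 1–3 → average rank 2.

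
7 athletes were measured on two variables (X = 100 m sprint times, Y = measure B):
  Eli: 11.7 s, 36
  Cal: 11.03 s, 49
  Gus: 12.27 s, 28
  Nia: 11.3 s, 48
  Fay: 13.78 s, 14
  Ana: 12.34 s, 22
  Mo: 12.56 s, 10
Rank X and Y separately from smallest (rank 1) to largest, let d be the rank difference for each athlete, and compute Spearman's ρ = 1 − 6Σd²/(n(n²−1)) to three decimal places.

Ranks of variable 1: 3, 1, 4, 2, 7, 5, 6
Ranks of variable 2: 5, 7, 4, 6, 2, 3, 1
d = r₁ − r₂: -2, -6, 0, -4, 5, 2, 5
d²: 4, 36, 0, 16, 25, 4, 25; Σd² = 110
ρ = 1 − 6·110/(7·48) = 1 − 660/336 = -0.964

-0.964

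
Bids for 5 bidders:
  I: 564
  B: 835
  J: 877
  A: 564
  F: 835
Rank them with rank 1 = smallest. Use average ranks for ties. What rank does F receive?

3.5

Sorted (ascending): 564, 564, 835, 835, 877
The 2 values of 564 occupy positions 1–2 → average rank (1+2)/2 = 1.5.
The 2 values of 835 occupy positions 3–4 → average rank (3+4)/2 = 3.5.
F has value 835 → rank 3.5.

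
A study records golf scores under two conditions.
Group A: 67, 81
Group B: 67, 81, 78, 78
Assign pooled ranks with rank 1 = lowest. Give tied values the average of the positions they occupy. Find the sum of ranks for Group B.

Sorted (ascending): 67, 67, 78, 78, 81, 81
The 2 values of 67 occupy positions 1–2 → average rank (1+2)/2 = 1.5.
The 2 values of 78 occupy positions 3–4 → average rank (3+4)/2 = 3.5.
The 2 values of 81 occupy positions 5–6 → average rank (5+6)/2 = 5.5.
Group B values → pooled ranks: 67→1.5, 81→5.5, 78→3.5, 78→3.5
Rank sum = 1.5 + 5.5 + 3.5 + 3.5 = 14

14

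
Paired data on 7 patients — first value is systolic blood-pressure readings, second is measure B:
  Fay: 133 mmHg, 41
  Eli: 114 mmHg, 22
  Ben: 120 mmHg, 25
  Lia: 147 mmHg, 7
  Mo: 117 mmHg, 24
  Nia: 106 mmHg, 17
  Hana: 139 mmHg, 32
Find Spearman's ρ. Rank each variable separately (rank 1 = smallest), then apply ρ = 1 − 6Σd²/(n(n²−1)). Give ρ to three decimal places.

Ranks of variable 1: 5, 2, 4, 7, 3, 1, 6
Ranks of variable 2: 7, 3, 5, 1, 4, 2, 6
d = r₁ − r₂: -2, -1, -1, 6, -1, -1, 0
d²: 4, 1, 1, 36, 1, 1, 0; Σd² = 44
ρ = 1 − 6·44/(7·48) = 1 − 264/336 = 0.214

0.214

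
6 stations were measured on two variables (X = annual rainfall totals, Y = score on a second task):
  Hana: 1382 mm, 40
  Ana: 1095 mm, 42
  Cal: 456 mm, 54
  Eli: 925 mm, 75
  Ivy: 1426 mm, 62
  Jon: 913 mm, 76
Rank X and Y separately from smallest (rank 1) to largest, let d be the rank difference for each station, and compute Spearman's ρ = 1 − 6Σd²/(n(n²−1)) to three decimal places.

Ranks of variable 1: 5, 4, 1, 3, 6, 2
Ranks of variable 2: 1, 2, 3, 5, 4, 6
d = r₁ − r₂: 4, 2, -2, -2, 2, -4
d²: 16, 4, 4, 4, 4, 16; Σd² = 48
ρ = 1 − 6·48/(6·35) = 1 − 288/210 = -0.371

-0.371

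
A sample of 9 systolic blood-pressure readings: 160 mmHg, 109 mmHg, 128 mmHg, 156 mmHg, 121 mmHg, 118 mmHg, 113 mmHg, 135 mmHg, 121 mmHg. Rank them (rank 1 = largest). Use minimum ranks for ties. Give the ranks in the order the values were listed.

1, 9, 4, 2, 5, 7, 8, 3, 5

Sorted (descending): 160, 156, 135, 128, 121, 121, 118, 113, 109
The 2 values of 121 occupy positions 5–6 → each gets rank 5.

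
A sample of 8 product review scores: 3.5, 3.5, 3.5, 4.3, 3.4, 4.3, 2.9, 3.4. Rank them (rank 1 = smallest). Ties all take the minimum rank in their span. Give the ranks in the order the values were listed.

Sorted (ascending): 2.9, 3.4, 3.4, 3.5, 3.5, 3.5, 4.3, 4.3
The 2 values of 3.4 occupy positions 2–3 → each gets rank 2.
The 3 values of 3.5 occupy positions 4–6 → each gets rank 4.
The 2 values of 4.3 occupy positions 7–8 → each gets rank 7.

4, 4, 4, 7, 2, 7, 1, 2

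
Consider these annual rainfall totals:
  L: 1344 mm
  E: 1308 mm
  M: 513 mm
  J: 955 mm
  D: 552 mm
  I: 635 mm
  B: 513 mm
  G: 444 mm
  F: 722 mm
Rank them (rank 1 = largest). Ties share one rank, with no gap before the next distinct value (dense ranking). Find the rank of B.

Sorted (descending): 1344, 1308, 955, 722, 635, 552, 513, 513, 444
The 2 values of 513 share dense rank 7.
Remaining distinct values take the next consecutive integers.
B has value 513 mm → rank 7.

7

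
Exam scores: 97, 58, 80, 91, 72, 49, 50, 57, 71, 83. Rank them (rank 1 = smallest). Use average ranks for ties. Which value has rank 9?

Sorted (ascending): 49, 50, 57, 58, 71, 72, 80, 83, 91, 97
No ties — each value takes its position as its rank.
Rank 9 → value 91.

91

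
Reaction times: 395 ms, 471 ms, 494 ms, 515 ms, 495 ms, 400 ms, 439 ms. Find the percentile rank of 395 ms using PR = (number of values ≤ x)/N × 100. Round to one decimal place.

14.3

N = 7.
Strictly below 395: 0. Equal to 395: 1.
PR = 1/7 × 100 = 14.3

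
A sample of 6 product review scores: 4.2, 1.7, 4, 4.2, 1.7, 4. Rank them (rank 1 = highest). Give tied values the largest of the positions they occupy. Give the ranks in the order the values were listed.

2, 6, 4, 2, 6, 4

Sorted (descending): 4.2, 4.2, 4, 4, 1.7, 1.7
The 2 values of 4.2 occupy positions 1–2 → each gets rank 2.
The 2 values of 4 occupy positions 3–4 → each gets rank 4.
The 2 values of 1.7 occupy positions 5–6 → each gets rank 6.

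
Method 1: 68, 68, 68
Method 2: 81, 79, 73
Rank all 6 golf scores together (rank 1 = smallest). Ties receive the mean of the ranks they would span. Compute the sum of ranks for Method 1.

Sorted (ascending): 68, 68, 68, 73, 79, 81
The 3 values of 68 occupy positions 1–3 → average rank 2.
Method 1 values → pooled ranks: 68→2, 68→2, 68→2
Rank sum = 2 + 2 + 2 = 6

6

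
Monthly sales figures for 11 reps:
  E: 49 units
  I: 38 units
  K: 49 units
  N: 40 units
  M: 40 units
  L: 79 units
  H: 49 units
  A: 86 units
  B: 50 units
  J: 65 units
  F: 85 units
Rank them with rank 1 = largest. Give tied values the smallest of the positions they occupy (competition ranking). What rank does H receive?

6

Sorted (descending): 86, 85, 79, 65, 50, 49, 49, 49, 40, 40, 38
The 3 values of 49 occupy positions 6–8 → each gets rank 6.
The 2 values of 40 occupy positions 9–10 → each gets rank 9.
H has value 49 units → rank 6.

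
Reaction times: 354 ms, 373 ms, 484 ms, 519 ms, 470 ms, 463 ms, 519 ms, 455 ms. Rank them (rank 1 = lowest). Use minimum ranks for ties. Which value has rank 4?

463

Sorted (ascending): 354, 373, 455, 463, 470, 484, 519, 519
The 2 values of 519 occupy positions 7–8 → each gets rank 7.
Rank 4 → value 463.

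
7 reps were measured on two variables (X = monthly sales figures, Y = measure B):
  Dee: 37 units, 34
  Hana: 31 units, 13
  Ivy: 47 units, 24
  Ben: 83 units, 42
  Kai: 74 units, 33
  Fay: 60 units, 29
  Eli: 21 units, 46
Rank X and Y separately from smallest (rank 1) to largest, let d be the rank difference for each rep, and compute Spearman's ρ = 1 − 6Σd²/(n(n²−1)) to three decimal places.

0.036

Ranks of variable 1: 3, 2, 4, 7, 6, 5, 1
Ranks of variable 2: 5, 1, 2, 6, 4, 3, 7
d = r₁ − r₂: -2, 1, 2, 1, 2, 2, -6
d²: 4, 1, 4, 1, 4, 4, 36; Σd² = 54
ρ = 1 − 6·54/(7·48) = 1 − 324/336 = 0.036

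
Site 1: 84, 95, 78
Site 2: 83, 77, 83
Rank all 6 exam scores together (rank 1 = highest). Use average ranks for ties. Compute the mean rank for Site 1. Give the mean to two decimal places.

2.67

Sorted (descending): 95, 84, 83, 83, 78, 77
The 2 values of 83 occupy positions 3–4 → average rank (3+4)/2 = 3.5.
Site 1 values → pooled ranks: 84→2, 95→1, 78→5
Mean rank = (2 + 1 + 5) / 3 = 2.67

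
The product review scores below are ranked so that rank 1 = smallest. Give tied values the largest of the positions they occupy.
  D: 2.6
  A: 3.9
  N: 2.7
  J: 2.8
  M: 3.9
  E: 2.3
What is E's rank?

Sorted (ascending): 2.3, 2.6, 2.7, 2.8, 3.9, 3.9
The 2 values of 3.9 occupy positions 5–6 → each gets rank 6.
E has value 2.3 → rank 1.

1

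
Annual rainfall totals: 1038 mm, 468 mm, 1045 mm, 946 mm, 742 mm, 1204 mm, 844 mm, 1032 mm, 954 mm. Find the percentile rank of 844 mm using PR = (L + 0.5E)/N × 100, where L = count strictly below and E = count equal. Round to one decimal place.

N = 9.
Strictly below 844: 2. Equal to 844: 1.
PR = (2 + 0.5·1)/9 × 100 = 27.8

27.8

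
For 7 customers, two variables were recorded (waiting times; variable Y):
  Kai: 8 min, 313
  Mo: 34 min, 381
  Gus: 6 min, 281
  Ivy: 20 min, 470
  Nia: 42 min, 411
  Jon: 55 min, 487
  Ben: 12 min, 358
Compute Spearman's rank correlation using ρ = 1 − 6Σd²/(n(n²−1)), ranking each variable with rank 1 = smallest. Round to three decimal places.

Ranks of variable 1: 2, 5, 1, 4, 6, 7, 3
Ranks of variable 2: 2, 4, 1, 6, 5, 7, 3
d = r₁ − r₂: 0, 1, 0, -2, 1, 0, 0
d²: 0, 1, 0, 4, 1, 0, 0; Σd² = 6
ρ = 1 − 6·6/(7·48) = 1 − 36/336 = 0.893

0.893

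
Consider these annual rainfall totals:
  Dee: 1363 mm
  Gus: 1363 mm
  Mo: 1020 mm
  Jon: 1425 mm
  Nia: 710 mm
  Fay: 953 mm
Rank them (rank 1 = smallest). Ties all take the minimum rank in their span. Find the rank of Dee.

4

Sorted (ascending): 710, 953, 1020, 1363, 1363, 1425
The 2 values of 1363 occupy positions 4–5 → each gets rank 4.
Dee has value 1363 mm → rank 4.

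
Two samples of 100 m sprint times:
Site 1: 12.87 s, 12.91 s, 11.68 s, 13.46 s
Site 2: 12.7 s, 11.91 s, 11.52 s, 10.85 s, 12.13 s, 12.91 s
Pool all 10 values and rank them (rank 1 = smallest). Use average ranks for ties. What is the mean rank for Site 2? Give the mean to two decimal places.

4.42

Sorted (ascending): 10.85, 11.52, 11.68, 11.91, 12.13, 12.7, 12.87, 12.91, 12.91, 13.46
The 2 values of 12.91 occupy positions 8–9 → average rank (8+9)/2 = 8.5.
Site 2 values → pooled ranks: 12.7→6, 11.91→4, 11.52→2, 10.85→1, 12.13→5, 12.91→8.5
Mean rank = (6 + 4 + 2 + 1 + 5 + 8.5) / 6 = 4.42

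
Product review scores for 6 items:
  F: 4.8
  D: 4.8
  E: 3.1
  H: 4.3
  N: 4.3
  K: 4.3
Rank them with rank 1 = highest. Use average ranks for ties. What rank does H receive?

Sorted (descending): 4.8, 4.8, 4.3, 4.3, 4.3, 3.1
The 2 values of 4.8 occupy positions 1–2 → average rank (1+2)/2 = 1.5.
The 3 values of 4.3 occupy positions 3–5 → average rank 4.
H has value 4.3 → rank 4.

4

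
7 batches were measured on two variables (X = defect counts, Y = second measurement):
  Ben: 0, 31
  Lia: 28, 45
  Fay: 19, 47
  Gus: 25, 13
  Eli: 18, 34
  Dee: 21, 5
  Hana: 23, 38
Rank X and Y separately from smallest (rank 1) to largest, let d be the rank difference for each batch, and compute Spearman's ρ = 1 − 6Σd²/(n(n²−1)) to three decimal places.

0.107

Ranks of variable 1: 1, 7, 3, 6, 2, 4, 5
Ranks of variable 2: 3, 6, 7, 2, 4, 1, 5
d = r₁ − r₂: -2, 1, -4, 4, -2, 3, 0
d²: 4, 1, 16, 16, 4, 9, 0; Σd² = 50
ρ = 1 − 6·50/(7·48) = 1 − 300/336 = 0.107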